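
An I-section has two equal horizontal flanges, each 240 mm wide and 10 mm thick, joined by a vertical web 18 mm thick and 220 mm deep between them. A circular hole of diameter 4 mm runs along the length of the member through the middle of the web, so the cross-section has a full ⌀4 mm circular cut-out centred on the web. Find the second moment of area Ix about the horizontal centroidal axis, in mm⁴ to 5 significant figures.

Decompose the section into non-overlapping parts with the origin at the bottom-left of its bounding rectangle.
Bottom flange: 240 × 10, A = 2 400 mm², y = 5 mm, Ī = 20 000 mm⁴.
Web: 18 × 220, A = 3 960 mm², y = 120 mm, Ī = 15 972 000 mm⁴.
Top flange: 240 × 10, A = 2 400 mm², y = 235 mm, Ī = 20 000 mm⁴.
Hole (subtracted): ⌀4, A = 12.56637 mm², y = 120 mm, Ī = 12.56637 mm⁴.
By symmetry the centroid is at mid-height, ȳ = 120 mm.
Transfer each piece to the horizontal centroidal axis using Ī + A·d² with d = y − 120:
  bottom flange: d = -115 mm → contributes +31 760 000 mm⁴
  web: d = 0 mm → contributes +15 972 000 mm⁴
  top flange: d = 115 mm → contributes +31 760 000 mm⁴
  hole: d = 0 mm → contributes −12.56637 mm⁴
Total I = 79 491 987 mm⁴.

Ix ≈ 7.9492 × 10⁷ mm⁴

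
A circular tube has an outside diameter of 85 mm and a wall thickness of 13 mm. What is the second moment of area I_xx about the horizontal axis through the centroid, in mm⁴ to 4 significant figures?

I_xx ≈ 1.968 × 10⁶ mm⁴

Treat the section as a set of non-overlapping primitives; coordinates are from the bounding-box lower-left.
Outer circle: ⌀85, A = 5674.5 mm², y = 42.5 mm, Ī = 2 562 392 mm⁴.
Bore (subtracted): ⌀59, A = 2733.97 mm², y = 42.5 mm, Ī = 594 810 mm⁴.
By symmetry the centroid is at mid-height, ȳ = 42.5 mm.
All pieces are centred on the horizontal axis through the centroid, so I = ΣĪ (holes subtracted) = 1 967 583 mm⁴.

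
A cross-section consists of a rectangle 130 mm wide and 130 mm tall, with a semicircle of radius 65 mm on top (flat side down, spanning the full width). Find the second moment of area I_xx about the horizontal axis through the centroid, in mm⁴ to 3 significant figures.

Split into non-overlapping primitives; take the origin at the lower-left of the bounding box.
Rectangular body: 130 × 130, A = 16 900 mm², y = 65 mm, Ī = 23 800 833 mm⁴.
Semicircular cap: semicircle r = 65, A = 6636.6 mm², y = 157.59 mm, Ī = 1 959 230 mm⁴.
Centroid: ȳ = ΣA·y / ΣA = 91.107 mm.
Transfer each piece to the horizontal axis through the centroid using Ī + A·d² with d = y − 91.107:
  rectangular body: d = -26.107 mm → contributes +35 319 191 mm⁴
  semicircular cap: d = 66.48 mm → contributes +31 290 489 mm⁴
Total I = 66 609 680 mm⁴.

I_xx ≈ 6.66 × 10⁷ mm⁴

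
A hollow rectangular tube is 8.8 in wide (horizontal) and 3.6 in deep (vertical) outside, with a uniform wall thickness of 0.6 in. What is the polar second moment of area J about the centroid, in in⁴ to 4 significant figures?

J ≈ 142.1 in⁴

Treat the section as a set of non-overlapping primitives; coordinates are from the bounding-box lower-left.
Outer rectangle: 8.8 × 3.6, A = 31.68 in², y = 1.8 in, Ī = 34.2144 in⁴.
Inner void (subtracted): 7.6 × 2.4, A = 18.24 in², y = 1.8 in, Ī = 8.7552 in⁴.
By symmetry the centroid is at mid-height, ȳ = 1.8 in.
All pieces are centred on the centroidal x-axis, so I = ΣĪ (holes subtracted) = 25.4592 in⁴.
Repeating about the centroidal y-axis gives I_y = 116.646 in⁴.
Polar second moment: J = I_x + I_y = 142.106 in⁴.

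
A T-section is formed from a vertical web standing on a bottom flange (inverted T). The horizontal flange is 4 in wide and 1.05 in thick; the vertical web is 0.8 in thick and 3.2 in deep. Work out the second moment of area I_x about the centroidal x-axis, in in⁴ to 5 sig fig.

I_x ≈ 9.7527 in⁴

Decompose the section into non-overlapping parts with the origin at the bottom-left of its bounding rectangle.
Flange: 4 × 1.05, A = 4.2 in², y = 0.525 in, Ī = 0.385875 in⁴.
Web: 0.8 × 3.2, A = 2.56 in², y = 2.65 in, Ī = 2.184533 in⁴.
Centroid: ȳ = ΣA·y / ΣA = 1.329734 in.
Transfer each piece to the centroidal x-axis using Ī + A·d² with d = y − 1.329734:
  flange: d = -0.8047337 in → contributes +3.10578 in⁴
  web: d = 1.320266 in → contributes +6.646877 in⁴
Total I = 9.752657 in⁴.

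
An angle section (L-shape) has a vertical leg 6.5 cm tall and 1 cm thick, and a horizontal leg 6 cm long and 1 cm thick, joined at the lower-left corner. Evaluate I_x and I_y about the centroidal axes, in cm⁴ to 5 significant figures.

Decompose the section into non-overlapping parts with the origin at the bottom-left of its bounding rectangle.
Vertical leg: 1 × 6.5, A = 6.5 cm², y = 3.25 cm, Ī = 22.88542 cm⁴.
Horizontal leg (remainder): 5 × 1, A = 5 cm², y = 0.5 cm, Ī = 0.4166667 cm⁴.
Centroid: ȳ = ΣA·y / ΣA = 2.054348 cm.
Transfer each piece to the centroidal x-axis using Ī + A·d² with d = y − 2.054348:
  vertical leg: d = 1.195652 cm → contributes +32.17771 cm⁴
  horizontal leg (remainder): d = -1.554348 cm → contributes +12.49665 cm⁴
Total I = 44.67437 cm⁴.
For the y-axis: x̄ = 1.804348 cm.
Repeating about the centroidal y-axis gives I_y = 36.39312 cm⁴.

I_x ≈ 44.674 cm⁴, I_y ≈ 36.393 cm⁴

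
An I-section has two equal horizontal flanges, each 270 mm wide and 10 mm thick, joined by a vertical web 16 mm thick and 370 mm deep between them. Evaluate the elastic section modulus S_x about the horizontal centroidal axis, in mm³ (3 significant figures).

Treat the section as a set of non-overlapping primitives; coordinates are from the bounding-box lower-left.
Bottom flange: 270 × 10, A = 2 700 mm², y = 5 mm, Ī = 22 500 mm⁴.
Web: 16 × 370, A = 5 920 mm², y = 195 mm, Ī = 67 537 333 mm⁴.
Top flange: 270 × 10, A = 2 700 mm², y = 385 mm, Ī = 22 500 mm⁴.
By symmetry the centroid is at mid-height, ȳ = 195 mm.
Transfer each piece to the horizontal centroidal axis using Ī + A·d² with d = y − 195:
  bottom flange: d = -190 mm → contributes +97 492 500 mm⁴
  web: d = 0 mm → contributes +67 537 333 mm⁴
  top flange: d = 190 mm → contributes +97 492 500 mm⁴
Total I = 262 522 333 mm⁴.
Extreme fibre distance c = 195 mm; S = I/c = 1 346 268 mm³.

S_x ≈ 1.35 × 10⁶ mm³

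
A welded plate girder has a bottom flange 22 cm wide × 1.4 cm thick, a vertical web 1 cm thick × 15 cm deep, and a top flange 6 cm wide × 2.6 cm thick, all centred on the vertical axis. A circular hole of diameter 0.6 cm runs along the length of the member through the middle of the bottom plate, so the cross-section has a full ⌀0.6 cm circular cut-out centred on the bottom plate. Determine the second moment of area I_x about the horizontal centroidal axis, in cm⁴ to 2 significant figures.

Split into non-overlapping primitives; take the origin at the lower-left of the bounding box.
Bottom plate: 22 × 1.4, A = 30.8 cm², y = 0.7 cm, Ī = 5.031 cm⁴.
Web plate: 1 × 15, A = 15 cm², y = 8.9 cm, Ī = 281.3 cm⁴.
Top plate: 6 × 2.6, A = 15.6 cm², y = 17.7 cm, Ī = 8.788 cm⁴.
Hole (subtracted): ⌀0.6, A = 0.2827 cm², y = 0.7 cm, Ī = 0.006362 cm⁴.
Centroid: ȳ = ΣA·y / ΣA = 7.052 cm.
Transfer each piece to the horizontal centroidal axis using Ī + A·d² with d = y − 7.052:
  bottom plate: d = -6.352 cm → contributes +1 248 cm⁴
  web plate: d = 1.848 cm → contributes +332.5 cm⁴
  top plate: d = 10.65 cm → contributes +1 778 cm⁴
  hole: d = -6.352 cm → contributes −11.41 cm⁴
Total I = 3 346 cm⁴.

I_x ≈ 3300 cm⁴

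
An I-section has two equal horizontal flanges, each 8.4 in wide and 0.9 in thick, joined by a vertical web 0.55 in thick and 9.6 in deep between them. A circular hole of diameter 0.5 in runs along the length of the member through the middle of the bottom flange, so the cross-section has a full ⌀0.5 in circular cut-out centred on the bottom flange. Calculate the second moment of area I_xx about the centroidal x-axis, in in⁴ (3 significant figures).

Break the section into simple shapes (no overlaps), measuring from the bottom-left corner of the bounding box.
Bottom flange: 8.4 × 0.9, A = 7.56 in², y = 0.45 in, Ī = 0.5103 in⁴.
Web: 0.55 × 9.6, A = 5.28 in², y = 5.7 in, Ī = 40.55 in⁴.
Top flange: 8.4 × 0.9, A = 7.56 in², y = 10.95 in, Ī = 0.5103 in⁴.
Hole (subtracted): ⌀0.5, A = 0.19635 in², y = 0.45 in, Ī = 0.003068 in⁴.
Centroid: ȳ = ΣA·y / ΣA = 5.751 in.
Transfer each piece to the centroidal x-axis using Ī + A·d² with d = y − 5.751:
  bottom flange: d = -5.301 in → contributes +212.95 in⁴
  web: d = -0.051022 in → contributes +40.564 in⁴
  top flange: d = 5.199 in → contributes +204.85 in⁴
  hole: d = -5.301 in → contributes −5.5207 in⁴
Total I = 452.85 in⁴.

I_xx ≈ 453 in⁴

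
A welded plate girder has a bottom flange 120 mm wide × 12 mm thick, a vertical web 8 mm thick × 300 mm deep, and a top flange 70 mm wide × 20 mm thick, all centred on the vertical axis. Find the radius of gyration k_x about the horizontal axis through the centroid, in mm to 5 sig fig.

Split into non-overlapping primitives; take the origin at the lower-left of the bounding box.
Bottom plate: 120 × 12, A = 1 440 mm², y = 6 mm, Ī = 17 280 mm⁴.
Web plate: 8 × 300, A = 2 400 mm², y = 162 mm, Ī = 18 000 000 mm⁴.
Top plate: 70 × 20, A = 1 400 mm², y = 322 mm, Ī = 46666.67 mm⁴.
Centroid: ȳ = ΣA·y / ΣA = 161.8779 mm.
Transfer each piece to the horizontal axis through the centroid using Ī + A·d² with d = y − 161.8779:
  bottom plate: d = -155.8779 mm → contributes +35 006 268 mm⁴
  web plate: d = 0.1221374 mm → contributes +18 000 036 mm⁴
  top plate: d = 160.1221 mm → contributes +35 941 405 mm⁴
Total I = 88 947 708 mm⁴.
Radius of gyration: k = √(I/A) = √(88 947 708 / 5 240) = 130.2872 mm.

k_x ≈ 130.29 mm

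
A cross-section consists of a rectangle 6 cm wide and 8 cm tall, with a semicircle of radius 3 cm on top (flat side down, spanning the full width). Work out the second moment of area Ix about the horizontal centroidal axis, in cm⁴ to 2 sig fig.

Ix ≈ 570 cm⁴

Split into non-overlapping primitives; take the origin at the lower-left of the bounding box.
Rectangular body: 6 × 8, A = 48 cm², y = 4 cm, Ī = 256 cm⁴.
Semicircular cap: semicircle r = 3, A = 14.14 cm², y = 9.273 cm, Ī = 8.89 cm⁴.
Centroid: ȳ = ΣA·y / ΣA = 5.2 cm.
Transfer each piece to the horizontal centroidal axis using Ī + A·d² with d = y − 5.2:
  rectangular body: d = -1.2 cm → contributes +325.1 cm⁴
  semicircular cap: d = 4.073 cm → contributes +243.5 cm⁴
Total I = 568.6 cm⁴.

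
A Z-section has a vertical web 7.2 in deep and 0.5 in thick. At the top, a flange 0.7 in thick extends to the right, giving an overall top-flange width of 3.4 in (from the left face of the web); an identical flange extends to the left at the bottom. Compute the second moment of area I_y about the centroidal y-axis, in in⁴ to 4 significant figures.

I_y ≈ 14.65 in⁴

Treat the section as a set of non-overlapping primitives; coordinates are from the bounding-box lower-left.
Web: 0.5 × 7.2, A = 3.6 in², x = 3.15 in, Ī = 0.075 in⁴.
Top flange (beyond web): 2.9 × 0.7, A = 2.03 in², x = 4.85 in, Ī = 1.42269 in⁴.
Bottom flange (beyond web): 2.9 × 0.7, A = 2.03 in², x = 1.45 in, Ī = 1.42269 in⁴.
Centroid: x̄ = ΣA·x / ΣA = 3.15 in.
Transfer each piece to the centroidal y-axis using Ī + A·d² with d = x − 3.15:
  web: d = 0 in → contributes +0.075 in⁴
  top flange (beyond web): d = 1.7 in → contributes +7.28939 in⁴
  bottom flange (beyond web): d = -1.7 in → contributes +7.28939 in⁴
Total I = 14.6538 in⁴.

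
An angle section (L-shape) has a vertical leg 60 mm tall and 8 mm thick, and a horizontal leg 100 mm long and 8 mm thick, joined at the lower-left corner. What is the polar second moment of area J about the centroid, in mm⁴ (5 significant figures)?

Split into non-overlapping primitives; take the origin at the lower-left of the bounding box.
Vertical leg: 8 × 60, A = 480 mm², y = 30 mm, Ī = 144 000 mm⁴.
Horizontal leg (remainder): 92 × 8, A = 736 mm², y = 4 mm, Ī = 3925.333 mm⁴.
Centroid: ȳ = ΣA·y / ΣA = 14.26316 mm.
Transfer each piece to the centroidal x-axis using Ī + A·d² with d = y − 14.26316:
  vertical leg: d = 15.73684 mm → contributes +262871.1 mm⁴
  horizontal leg (remainder): d = -10.26316 mm → contributes +81449.99 mm⁴
Total I = 344321.1 mm⁴.
For the y-axis: x̄ = 34.26316 mm.
Repeating about the centroidal y-axis gives I_y = 1 248 001 mm⁴.
Polar second moment: J = I_x + I_y = 1 592 322 mm⁴.

J ≈ 1.5923 × 10⁶ mm⁴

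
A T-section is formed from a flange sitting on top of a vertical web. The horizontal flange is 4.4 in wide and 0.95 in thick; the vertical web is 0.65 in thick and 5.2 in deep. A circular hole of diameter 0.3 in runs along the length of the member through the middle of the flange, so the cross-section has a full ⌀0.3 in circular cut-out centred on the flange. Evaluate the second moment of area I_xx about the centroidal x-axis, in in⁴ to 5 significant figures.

I_xx ≈ 25.466 in⁴

Split into non-overlapping primitives; take the origin at the lower-left of the bounding box.
Flange: 4.4 × 0.95, A = 4.18 in², y = 5.675 in, Ī = 0.3143708 in⁴.
Web: 0.65 × 5.2, A = 3.38 in², y = 2.6 in, Ī = 7.616267 in⁴.
Hole (subtracted): ⌀0.3, A = 0.07068583 in², y = 5.675 in, Ī = 0.0003976078 in⁴.
Centroid: ȳ = ΣA·y / ΣA = 4.287223 in.
Transfer each piece to the centroidal x-axis using Ī + A·d² with d = y − 4.287223:
  flange: d = 1.387777 in → contributes +8.364741 in⁴
  web: d = -1.687223 in → contributes +17.23818 in⁴
  hole: d = 1.387777 in → contributes −0.1365333 in⁴
Total I = 25.46639 in⁴.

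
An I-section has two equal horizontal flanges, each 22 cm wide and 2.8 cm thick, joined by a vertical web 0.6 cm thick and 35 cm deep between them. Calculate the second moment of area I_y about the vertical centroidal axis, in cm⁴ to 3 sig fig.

I_y ≈ 4970 cm⁴

Break the section into simple shapes (no overlaps), measuring from the bottom-left corner of the bounding box.
Bottom flange: 22 × 2.8, A = 61.6 cm², x = 11 cm, Ī = 2484.5 cm⁴.
Web: 0.6 × 35, A = 21 cm², x = 11 cm, Ī = 0.63 cm⁴.
Top flange: 22 × 2.8, A = 61.6 cm², x = 11 cm, Ī = 2484.5 cm⁴.
By symmetry the centroid is at mid-width, x̄ = 11 cm.
All pieces are centred on the vertical centroidal axis, so I = ΣĪ = 4969.7 cm⁴.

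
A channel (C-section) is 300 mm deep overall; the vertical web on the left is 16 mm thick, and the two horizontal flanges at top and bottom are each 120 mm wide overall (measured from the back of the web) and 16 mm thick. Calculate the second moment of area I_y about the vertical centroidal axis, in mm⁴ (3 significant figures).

Split into non-overlapping primitives; take the origin at the lower-left of the bounding box.
Web: 16 × 300, A = 4 800 mm², x = 8 mm, Ī = 102 400 mm⁴.
Top flange (beyond web): 104 × 16, A = 1 664 mm², x = 68 mm, Ī = 1 499 819 mm⁴.
Bottom flange (beyond web): 104 × 16, A = 1 664 mm², x = 68 mm, Ī = 1 499 819 mm⁴.
Centroid: x̄ = ΣA·x / ΣA = 32.567 mm.
Transfer each piece to the vertical centroidal axis using Ī + A·d² with d = x − 32.567:
  web: d = -24.567 mm → contributes +2 999 363 mm⁴
  top flange (beyond web): d = 35.433 mm → contributes +3 588 975 mm⁴
  bottom flange (beyond web): d = 35.433 mm → contributes +3 588 975 mm⁴
Total I = 10 177 313 mm⁴.

I_y ≈ 1.02 × 10⁷ mm⁴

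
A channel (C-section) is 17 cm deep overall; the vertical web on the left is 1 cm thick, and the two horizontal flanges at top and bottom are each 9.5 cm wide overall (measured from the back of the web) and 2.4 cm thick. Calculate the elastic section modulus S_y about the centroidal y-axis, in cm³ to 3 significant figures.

Break the section into simple shapes (no overlaps), measuring from the bottom-left corner of the bounding box.
Web: 1 × 17, A = 17 cm², x = 0.5 cm, Ī = 1.4167 cm⁴.
Top flange (beyond web): 8.5 × 2.4, A = 20.4 cm², x = 5.25 cm, Ī = 122.83 cm⁴.
Bottom flange (beyond web): 8.5 × 2.4, A = 20.4 cm², x = 5.25 cm, Ī = 122.83 cm⁴.
Centroid: x̄ = ΣA·x / ΣA = 3.8529 cm.
Transfer each piece to the centroidal y-axis using Ī + A·d² with d = x − 3.8529:
  web: d = -3.3529 cm → contributes +192.53 cm⁴
  top flange (beyond web): d = 1.3971 cm → contributes +162.64 cm⁴
  bottom flange (beyond web): d = 1.3971 cm → contributes +162.64 cm⁴
Total I = 517.82 cm⁴.
Extreme fibre distance c = 5.6471 cm; S = I/c = 91.697 cm³.

S_y ≈ 91.7 cm³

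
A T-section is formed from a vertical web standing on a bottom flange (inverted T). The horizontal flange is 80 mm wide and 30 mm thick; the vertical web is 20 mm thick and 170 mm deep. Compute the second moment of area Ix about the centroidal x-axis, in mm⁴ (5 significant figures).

Break the section into simple shapes (no overlaps), measuring from the bottom-left corner of the bounding box.
Flange: 80 × 30, A = 2 400 mm², y = 15 mm, Ī = 180 000 mm⁴.
Web: 20 × 170, A = 3 400 mm², y = 115 mm, Ī = 8 188 333 mm⁴.
Centroid: ȳ = ΣA·y / ΣA = 73.62069 mm.
Transfer each piece to the centroidal x-axis using Ī + A·d² with d = y − 73.62069:
  flange: d = -58.62069 mm → contributes +8 427 325 mm⁴
  web: d = 41.37931 mm → contributes +14 009 974 mm⁴
Total I = 22 437 299 mm⁴.

Ix ≈ 2.2437 × 10⁷ mm⁴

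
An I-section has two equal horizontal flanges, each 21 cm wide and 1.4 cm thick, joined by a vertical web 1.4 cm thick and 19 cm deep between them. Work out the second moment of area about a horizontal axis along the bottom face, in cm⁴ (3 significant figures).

Break the section into simple shapes (no overlaps), measuring from the bottom-left corner of the bounding box.
Bottom flange: 21 × 1.4, A = 29.4 cm², y = 0.7 cm, Ī = 4.802 cm⁴.
Web: 1.4 × 19, A = 26.6 cm², y = 10.9 cm, Ī = 800.22 cm⁴.
Top flange: 21 × 1.4, A = 29.4 cm², y = 21.1 cm, Ī = 4.802 cm⁴.
Transfer each piece to the bottom edge using Ī + A·d² with d = y − 0:
  bottom flange: d = 0.7 cm → contributes +19.208 cm⁴
  web: d = 10.9 cm → contributes +3960.6 cm⁴
  top flange: d = 21.1 cm → contributes +13 094 cm⁴
Total I = 17 074 cm⁴.

I_base ≈ 1.71 × 10⁴ cm⁴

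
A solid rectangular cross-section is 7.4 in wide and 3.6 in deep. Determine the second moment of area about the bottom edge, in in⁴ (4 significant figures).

I_base ≈ 115.1 in⁴

The section: 7.4 × 3.6, A = 26.64 in², y = 1.8 in, Ī = 28.7712 in⁴.
Transfer it to the bottom edge using Ī + A·d² with d = y − 0:
  the section: d = 1.8 in → contributes +115.085 in⁴
Total I = 115.085 in⁴.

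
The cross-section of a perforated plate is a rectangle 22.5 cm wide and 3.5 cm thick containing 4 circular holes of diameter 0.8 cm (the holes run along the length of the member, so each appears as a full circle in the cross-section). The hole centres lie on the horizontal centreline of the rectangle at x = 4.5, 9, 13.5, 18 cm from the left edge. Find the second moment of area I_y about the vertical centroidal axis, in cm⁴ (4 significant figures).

Break the section into simple shapes (no overlaps), measuring from the bottom-left corner of the bounding box.
Plate: 22.5 × 3.5, A = 78.75 cm², x = 11.25 cm, Ī = 3322.27 cm⁴.
Hole 1 (subtracted): ⌀0.8, A = 0.502655 cm², x = 4.5 cm, Ī = 0.0201062 cm⁴.
Hole 2 (subtracted): ⌀0.8, A = 0.502655 cm², x = 9 cm, Ī = 0.0201062 cm⁴.
Hole 3 (subtracted): ⌀0.8, A = 0.502655 cm², x = 13.5 cm, Ī = 0.0201062 cm⁴.
Hole 4 (subtracted): ⌀0.8, A = 0.502655 cm², x = 18 cm, Ī = 0.0201062 cm⁴.
By symmetry the centroid is at mid-width, x̄ = 11.25 cm.
Transfer each piece to the vertical centroidal axis using Ī + A·d² with d = x − 11.25:
  plate: d = 0 cm → contributes +3322.27 cm⁴
  hole 1: d = -6.75 cm → contributes −22.9223 cm⁴
  hole 2: d = -2.25 cm → contributes −2.5648 cm⁴
  hole 3: d = 2.25 cm → contributes −2.5648 cm⁴
  hole 4: d = 6.75 cm → contributes −22.9223 cm⁴
Total I = 3271.29 cm⁴.

I_y ≈ 3271 cm⁴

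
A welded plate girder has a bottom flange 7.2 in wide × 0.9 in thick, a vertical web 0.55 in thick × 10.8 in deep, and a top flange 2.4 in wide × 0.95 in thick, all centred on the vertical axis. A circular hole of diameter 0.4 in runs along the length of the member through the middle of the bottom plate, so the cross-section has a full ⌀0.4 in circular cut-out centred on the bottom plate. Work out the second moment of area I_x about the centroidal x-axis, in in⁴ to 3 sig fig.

I_x ≈ 316 in⁴

Break the section into simple shapes (no overlaps), measuring from the bottom-left corner of the bounding box.
Bottom plate: 7.2 × 0.9, A = 6.48 in², y = 0.45 in, Ī = 0.4374 in⁴.
Web plate: 0.55 × 10.8, A = 5.94 in², y = 6.3 in, Ī = 57.737 in⁴.
Top plate: 2.4 × 0.95, A = 2.28 in², y = 12.175 in, Ī = 0.17148 in⁴.
Hole (subtracted): ⌀0.4, A = 0.12566 in², y = 0.45 in, Ī = 0.0012566 in⁴.
Centroid: ȳ = ΣA·y / ΣA = 4.6685 in.
Transfer each piece to the centroidal x-axis using Ī + A·d² with d = y − 4.6685:
  bottom plate: d = -4.2185 in → contributes +115.75 in⁴
  web plate: d = 1.6315 in → contributes +73.548 in⁴
  top plate: d = 7.5065 in → contributes +128.64 in⁴
  hole: d = -4.2185 in → contributes −2.2375 in⁴
Total I = 315.71 in⁴.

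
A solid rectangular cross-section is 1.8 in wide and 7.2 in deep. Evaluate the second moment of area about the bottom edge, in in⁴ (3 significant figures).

I_base ≈ 224 in⁴

The section: 1.8 × 7.2, A = 12.96 in², y = 3.6 in, Ī = 55.987 in⁴.
Transfer it to the base of the section using Ī + A·d² with d = y − 0:
  the section: d = 3.6 in → contributes +223.95 in⁴
Total I = 223.95 in⁴.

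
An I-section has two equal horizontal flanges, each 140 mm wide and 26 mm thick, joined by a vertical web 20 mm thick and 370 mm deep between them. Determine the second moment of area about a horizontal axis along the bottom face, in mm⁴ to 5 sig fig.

I_base ≈ 1.0238 × 10⁹ mm⁴

Decompose the section into non-overlapping parts with the origin at the bottom-left of its bounding rectangle.
Bottom flange: 140 × 26, A = 3 640 mm², y = 13 mm, Ī = 205053.3 mm⁴.
Web: 20 × 370, A = 7 400 mm², y = 211 mm, Ī = 84 421 667 mm⁴.
Top flange: 140 × 26, A = 3 640 mm², y = 409 mm, Ī = 205053.3 mm⁴.
Transfer each piece to a horizontal axis along the bottom face using Ī + A·d² with d = y − 0:
  bottom flange: d = 13 mm → contributes +820213.3 mm⁴
  web: d = 211 mm → contributes +413 877 067 mm⁴
  top flange: d = 409 mm → contributes +609 107 893 mm⁴
Total I = 1 023 805 173 mm⁴.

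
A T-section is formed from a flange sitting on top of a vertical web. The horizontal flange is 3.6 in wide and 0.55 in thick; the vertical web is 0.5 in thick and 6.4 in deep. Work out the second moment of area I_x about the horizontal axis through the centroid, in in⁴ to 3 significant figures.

Break the section into simple shapes (no overlaps), measuring from the bottom-left corner of the bounding box.
Flange: 3.6 × 0.55, A = 1.98 in², y = 6.675 in, Ī = 0.049913 in⁴.
Web: 0.5 × 6.4, A = 3.2 in², y = 3.2 in, Ī = 10.923 in⁴.
Centroid: ȳ = ΣA·y / ΣA = 4.5283 in.
Transfer each piece to the horizontal axis through the centroid using Ī + A·d² with d = y − 4.5283:
  flange: d = 2.1467 in → contributes +9.1745 in⁴
  web: d = -1.3283 in → contributes +16.569 in⁴
Total I = 25.743 in⁴.

I_x ≈ 25.7 in⁴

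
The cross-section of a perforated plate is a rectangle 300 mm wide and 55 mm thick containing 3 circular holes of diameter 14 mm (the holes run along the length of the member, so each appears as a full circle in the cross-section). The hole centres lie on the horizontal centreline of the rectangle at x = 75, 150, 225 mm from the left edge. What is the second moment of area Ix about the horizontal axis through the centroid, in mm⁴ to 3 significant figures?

Ix ≈ 4.15 × 10⁶ mm⁴

Split into non-overlapping primitives; take the origin at the lower-left of the bounding box.
Plate: 300 × 55, A = 16 500 mm², y = 27.5 mm, Ī = 4 159 375 mm⁴.
Hole 1 (subtracted): ⌀14, A = 153.94 mm², y = 27.5 mm, Ī = 1885.7 mm⁴.
Hole 2 (subtracted): ⌀14, A = 153.94 mm², y = 27.5 mm, Ī = 1885.7 mm⁴.
Hole 3 (subtracted): ⌀14, A = 153.94 mm², y = 27.5 mm, Ī = 1885.7 mm⁴.
By symmetry the centroid is at mid-height, ȳ = 27.5 mm.
All pieces are centred on the horizontal axis through the centroid, so I = ΣĪ (holes subtracted) = 4 153 718 mm⁴.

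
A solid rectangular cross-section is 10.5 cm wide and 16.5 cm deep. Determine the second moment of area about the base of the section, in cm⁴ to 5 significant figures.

The section: 10.5 × 16.5, A = 173.25 cm², y = 8.25 cm, Ī = 3930.609 cm⁴.
Transfer it to a horizontal axis along the bottom face using Ī + A·d² with d = y − 0:
  the section: d = 8.25 cm → contributes +15722.44 cm⁴
Total I = 15722.44 cm⁴.

I_base ≈ 1.5722 × 10⁴ cm⁴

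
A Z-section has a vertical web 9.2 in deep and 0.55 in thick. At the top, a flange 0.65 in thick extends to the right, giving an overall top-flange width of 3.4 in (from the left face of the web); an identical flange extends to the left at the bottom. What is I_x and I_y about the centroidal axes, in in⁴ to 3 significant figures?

Decompose the section into non-overlapping parts with the origin at the bottom-left of its bounding rectangle.
Web: 0.55 × 9.2, A = 5.06 in², y = 4.6 in, Ī = 35.69 in⁴.
Top flange (beyond web): 2.85 × 0.65, A = 1.8525 in², y = 8.875 in, Ī = 0.065223 in⁴.
Bottom flange (beyond web): 2.85 × 0.65, A = 1.8525 in², y = 0.325 in, Ī = 0.065223 in⁴.
Centroid: ȳ = ΣA·y / ΣA = 4.6 in.
Transfer each piece to the centroidal x-axis using Ī + A·d² with d = y − 4.6:
  web: d = 0 in → contributes +35.69 in⁴
  top flange (beyond web): d = 4.275 in → contributes +33.921 in⁴
  bottom flange (beyond web): d = -4.275 in → contributes +33.921 in⁴
Total I = 103.53 in⁴.
For the y-axis: x̄ = 3.125 in.
Repeating about the centroidal y-axis gives I_y = 13.343 in⁴.

I_x ≈ 104 in⁴, I_y ≈ 13.3 in⁴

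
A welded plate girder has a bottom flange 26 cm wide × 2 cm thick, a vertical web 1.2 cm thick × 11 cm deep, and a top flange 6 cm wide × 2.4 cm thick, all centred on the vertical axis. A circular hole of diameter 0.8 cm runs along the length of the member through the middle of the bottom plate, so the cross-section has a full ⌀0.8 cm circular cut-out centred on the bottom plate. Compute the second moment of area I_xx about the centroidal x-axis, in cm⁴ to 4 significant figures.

I_xx ≈ 2262 cm⁴

Decompose the section into non-overlapping parts with the origin at the bottom-left of its bounding rectangle.
Bottom plate: 26 × 2, A = 52 cm², y = 1 cm, Ī = 17.3333 cm⁴.
Web plate: 1.2 × 11, A = 13.2 cm², y = 7.5 cm, Ī = 133.1 cm⁴.
Top plate: 6 × 2.4, A = 14.4 cm², y = 14.2 cm, Ī = 6.912 cm⁴.
Hole (subtracted): ⌀0.8, A = 0.502655 cm², y = 1 cm, Ī = 0.0201062 cm⁴.
Centroid: ȳ = ΣA·y / ΣA = 4.48785 cm.
Transfer each piece to the centroidal x-axis using Ī + A·d² with d = y − 4.48785:
  bottom plate: d = -3.48785 cm → contributes +649.92 cm⁴
  web plate: d = 3.01215 cm → contributes +252.864 cm⁴
  top plate: d = 9.71215 cm → contributes +1365.2 cm⁴
  hole: d = -3.48785 cm → contributes −6.13497 cm⁴
Total I = 2261.85 cm⁴.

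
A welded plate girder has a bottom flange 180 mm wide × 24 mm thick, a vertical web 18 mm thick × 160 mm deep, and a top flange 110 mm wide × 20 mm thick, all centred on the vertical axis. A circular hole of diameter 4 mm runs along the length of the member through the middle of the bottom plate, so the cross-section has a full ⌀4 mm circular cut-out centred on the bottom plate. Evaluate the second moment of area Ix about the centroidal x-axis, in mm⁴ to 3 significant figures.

Break the section into simple shapes (no overlaps), measuring from the bottom-left corner of the bounding box.
Bottom plate: 180 × 24, A = 4 320 mm², y = 12 mm, Ī = 207 360 mm⁴.
Web plate: 18 × 160, A = 2 880 mm², y = 104 mm, Ī = 6 144 000 mm⁴.
Top plate: 110 × 20, A = 2 200 mm², y = 194 mm, Ī = 73 333 mm⁴.
Hole (subtracted): ⌀4, A = 12.566 mm², y = 12 mm, Ī = 12.566 mm⁴.
Centroid: ȳ = ΣA·y / ΣA = 82.878 mm.
Transfer each piece to the centroidal x-axis using Ī + A·d² with d = y − 82.878:
  bottom plate: d = -70.878 mm → contributes +21 909 540 mm⁴
  web plate: d = 21.122 mm → contributes +7 428 913 mm⁴
  top plate: d = 111.12 mm → contributes +27 239 282 mm⁴
  hole: d = -70.878 mm → contributes −63 142 mm⁴
Total I = 56 514 593 mm⁴.

Ix ≈ 5.65 × 10⁷ mm⁴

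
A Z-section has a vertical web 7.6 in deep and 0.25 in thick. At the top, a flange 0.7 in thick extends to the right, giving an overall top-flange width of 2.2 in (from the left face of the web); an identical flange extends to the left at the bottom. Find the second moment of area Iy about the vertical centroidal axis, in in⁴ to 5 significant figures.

Break the section into simple shapes (no overlaps), measuring from the bottom-left corner of the bounding box.
Web: 0.25 × 7.6, A = 1.9 in², x = 2.075 in, Ī = 0.009895833 in⁴.
Top flange (beyond web): 1.95 × 0.7, A = 1.365 in², x = 3.175 in, Ī = 0.4325344 in⁴.
Bottom flange (beyond web): 1.95 × 0.7, A = 1.365 in², x = 0.975 in, Ī = 0.4325344 in⁴.
Centroid: x̄ = ΣA·x / ΣA = 2.075 in.
Transfer each piece to the vertical centroidal axis using Ī + A·d² with d = x − 2.075:
  web: d = 0 in → contributes +0.009895833 in⁴
  top flange (beyond web): d = 1.1 in → contributes +2.084184 in⁴
  bottom flange (beyond web): d = -1.1 in → contributes +2.084184 in⁴
Total I = 4.178265 in⁴.

Iy ≈ 4.1783 in⁴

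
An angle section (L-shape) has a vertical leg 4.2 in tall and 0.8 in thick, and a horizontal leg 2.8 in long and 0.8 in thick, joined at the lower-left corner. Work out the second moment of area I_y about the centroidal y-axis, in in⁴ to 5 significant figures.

I_y ≈ 2.8369 in⁴

Break the section into simple shapes (no overlaps), measuring from the bottom-left corner of the bounding box.
Vertical leg: 0.8 × 4.2, A = 3.36 in², x = 0.4 in, Ī = 0.1792 in⁴.
Horizontal leg (remainder): 2 × 0.8, A = 1.6 in², x = 1.8 in, Ī = 0.5333333 in⁴.
Centroid: x̄ = ΣA·x / ΣA = 0.8516129 in.
Transfer each piece to the centroidal y-axis using Ī + A·d² with d = x − 0.8516129:
  vertical leg: d = -0.4516129 in → contributes +0.8644862 in⁴
  horizontal leg (remainder): d = 0.9483871 in → contributes +1.972434 in⁴
Total I = 2.83692 in⁴.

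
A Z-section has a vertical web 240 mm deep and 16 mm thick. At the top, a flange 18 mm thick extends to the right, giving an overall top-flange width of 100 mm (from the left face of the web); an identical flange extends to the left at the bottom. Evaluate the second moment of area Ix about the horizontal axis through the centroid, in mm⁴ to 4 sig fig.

Ix ≈ 5.577 × 10⁷ mm⁴

Treat the section as a set of non-overlapping primitives; coordinates are from the bounding-box lower-left.
Web: 16 × 240, A = 3 840 mm², y = 120 mm, Ī = 18 432 000 mm⁴.
Top flange (beyond web): 84 × 18, A = 1 512 mm², y = 231 mm, Ī = 40 824 mm⁴.
Bottom flange (beyond web): 84 × 18, A = 1 512 mm², y = 9 mm, Ī = 40 824 mm⁴.
Centroid: ȳ = ΣA·y / ΣA = 120 mm.
Transfer each piece to the horizontal axis through the centroid using Ī + A·d² with d = y − 120:
  web: d = 0 mm → contributes +18 432 000 mm⁴
  top flange (beyond web): d = 111 mm → contributes +18 670 176 mm⁴
  bottom flange (beyond web): d = -111 mm → contributes +18 670 176 mm⁴
Total I = 55 772 352 mm⁴.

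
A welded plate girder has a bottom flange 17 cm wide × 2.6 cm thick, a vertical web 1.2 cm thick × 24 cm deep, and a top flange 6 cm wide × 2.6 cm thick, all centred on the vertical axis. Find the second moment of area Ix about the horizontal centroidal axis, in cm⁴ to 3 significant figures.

Decompose the section into non-overlapping parts with the origin at the bottom-left of its bounding rectangle.
Bottom plate: 17 × 2.6, A = 44.2 cm², y = 1.3 cm, Ī = 24.899 cm⁴.
Web plate: 1.2 × 24, A = 28.8 cm², y = 14.6 cm, Ī = 1382.4 cm⁴.
Top plate: 6 × 2.6, A = 15.6 cm², y = 27.9 cm, Ī = 8.788 cm⁴.
Centroid: ȳ = ΣA·y / ΣA = 10.307 cm.
Transfer each piece to the horizontal centroidal axis using Ī + A·d² with d = y − 10.307:
  bottom plate: d = -9.0068 cm → contributes +3610.5 cm⁴
  web plate: d = 4.2932 cm → contributes +1913.2 cm⁴
  top plate: d = 17.593 cm → contributes +4837.3 cm⁴
Total I = 10 361 cm⁴.

Ix ≈ 1.04 × 10⁴ cm⁴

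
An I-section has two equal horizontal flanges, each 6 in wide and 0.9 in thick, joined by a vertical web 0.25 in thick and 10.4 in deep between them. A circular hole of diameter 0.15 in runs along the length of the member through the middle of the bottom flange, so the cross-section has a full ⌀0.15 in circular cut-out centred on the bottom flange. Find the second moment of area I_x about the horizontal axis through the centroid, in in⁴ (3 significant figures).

I_x ≈ 368 in⁴

Split into non-overlapping primitives; take the origin at the lower-left of the bounding box.
Bottom flange: 6 × 0.9, A = 5.4 in², y = 0.45 in, Ī = 0.3645 in⁴.
Web: 0.25 × 10.4, A = 2.6 in², y = 6.1 in, Ī = 23.435 in⁴.
Top flange: 6 × 0.9, A = 5.4 in², y = 11.75 in, Ī = 0.3645 in⁴.
Hole (subtracted): ⌀0.15, A = 0.017671 in², y = 0.45 in, Ī = 0.00002485 in⁴.
Centroid: ȳ = ΣA·y / ΣA = 6.1075 in.
Transfer each piece to the horizontal axis through the centroid using Ī + A·d² with d = y − 6.1075:
  bottom flange: d = -5.6575 in → contributes +173.2 in⁴
  web: d = -0.0074609 in → contributes +23.435 in⁴
  top flange: d = 5.6425 in → contributes +172.29 in⁴
  hole: d = -5.6575 in → contributes −0.56563 in⁴
Total I = 368.36 in⁴.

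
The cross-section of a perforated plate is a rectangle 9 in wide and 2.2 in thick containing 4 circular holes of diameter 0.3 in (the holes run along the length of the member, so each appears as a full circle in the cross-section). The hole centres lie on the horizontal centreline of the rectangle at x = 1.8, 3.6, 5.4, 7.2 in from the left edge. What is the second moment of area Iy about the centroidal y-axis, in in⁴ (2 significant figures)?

Iy ≈ 130 in⁴

Break the section into simple shapes (no overlaps), measuring from the bottom-left corner of the bounding box.
Plate: 9 × 2.2, A = 19.8 in², x = 4.5 in, Ī = 133.7 in⁴.
Hole 1 (subtracted): ⌀0.3, A = 0.07069 in², x = 1.8 in, Ī = 0.0003976 in⁴.
Hole 2 (subtracted): ⌀0.3, A = 0.07069 in², x = 3.6 in, Ī = 0.0003976 in⁴.
Hole 3 (subtracted): ⌀0.3, A = 0.07069 in², x = 5.4 in, Ī = 0.0003976 in⁴.
Hole 4 (subtracted): ⌀0.3, A = 0.07069 in², x = 7.2 in, Ī = 0.0003976 in⁴.
By symmetry the centroid is at mid-width, x̄ = 4.5 in.
Transfer each piece to the centroidal y-axis using Ī + A·d² with d = x − 4.5:
  plate: d = 0 in → contributes +133.7 in⁴
  hole 1: d = -2.7 in → contributes −0.5157 in⁴
  hole 2: d = -0.9 in → contributes −0.05765 in⁴
  hole 3: d = 0.9 in → contributes −0.05765 in⁴
  hole 4: d = 2.7 in → contributes −0.5157 in⁴
Total I = 132.5 in⁴.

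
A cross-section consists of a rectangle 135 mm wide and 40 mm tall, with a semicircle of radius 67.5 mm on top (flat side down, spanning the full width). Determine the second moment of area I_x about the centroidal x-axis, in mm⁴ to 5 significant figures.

Split into non-overlapping primitives; take the origin at the lower-left of the bounding box.
Rectangular body: 135 × 40, A = 5 400 mm², y = 20 mm, Ī = 720 000 mm⁴.
Semicircular cap: semicircle r = 67.5, A = 7156.941 mm², y = 68.64789 mm, Ī = 2 278 490 mm⁴.
Centroid: ȳ = ΣA·y / ΣA = 47.7273 mm.
Transfer each piece to the centroidal x-axis using Ī + A·d² with d = y − 47.7273:
  rectangular body: d = -27.7273 mm → contributes +4 871 537 mm⁴
  semicircular cap: d = 20.92059 mm → contributes +5 410 876 mm⁴
Total I = 10 282 413 mm⁴.

I_x ≈ 1.0282 × 10⁷ mm⁴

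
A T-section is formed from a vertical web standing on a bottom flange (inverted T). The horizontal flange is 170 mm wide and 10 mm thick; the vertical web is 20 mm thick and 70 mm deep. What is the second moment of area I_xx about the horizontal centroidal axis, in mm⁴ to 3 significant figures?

Decompose the section into non-overlapping parts with the origin at the bottom-left of its bounding rectangle.
Flange: 170 × 10, A = 1 700 mm², y = 5 mm, Ī = 14 167 mm⁴.
Web: 20 × 70, A = 1 400 mm², y = 45 mm, Ī = 571 667 mm⁴.
Centroid: ȳ = ΣA·y / ΣA = 23.065 mm.
Transfer each piece to the horizontal centroidal axis using Ī + A·d² with d = y − 23.065:
  flange: d = -18.065 mm → contributes +568 922 mm⁴
  web: d = 21.935 mm → contributes +1 245 298 mm⁴
Total I = 1 814 220 mm⁴.

I_xx ≈ 1.81 × 10⁶ mm⁴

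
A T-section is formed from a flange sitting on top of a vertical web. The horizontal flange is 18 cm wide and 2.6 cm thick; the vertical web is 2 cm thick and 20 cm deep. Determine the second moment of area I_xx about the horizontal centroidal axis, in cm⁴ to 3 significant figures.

Decompose the section into non-overlapping parts with the origin at the bottom-left of its bounding rectangle.
Flange: 18 × 2.6, A = 46.8 cm², y = 21.3 cm, Ī = 26.364 cm⁴.
Web: 2 × 20, A = 40 cm², y = 10 cm, Ī = 1333.3 cm⁴.
Centroid: ȳ = ΣA·y / ΣA = 16.093 cm.
Transfer each piece to the horizontal centroidal axis using Ī + A·d² with d = y − 16.093:
  flange: d = 5.2074 cm → contributes +1295.4 cm⁴
  web: d = -6.0926 cm → contributes +2818.1 cm⁴
Total I = 4113.6 cm⁴.

I_xx ≈ 4110 cm⁴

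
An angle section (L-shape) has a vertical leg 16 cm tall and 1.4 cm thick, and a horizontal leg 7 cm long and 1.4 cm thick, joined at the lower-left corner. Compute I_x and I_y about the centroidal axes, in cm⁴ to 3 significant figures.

Split into non-overlapping primitives; take the origin at the lower-left of the bounding box.
Vertical leg: 1.4 × 16, A = 22.4 cm², y = 8 cm, Ī = 477.87 cm⁴.
Horizontal leg (remainder): 5.6 × 1.4, A = 7.84 cm², y = 0.7 cm, Ī = 1.2805 cm⁴.
Centroid: ȳ = ΣA·y / ΣA = 6.1074 cm.
Transfer each piece to the centroidal x-axis using Ī + A·d² with d = y − 6.1074:
  vertical leg: d = 1.8926 cm → contributes +558.1 cm⁴
  horizontal leg (remainder): d = -5.4074 cm → contributes +230.52 cm⁴
Total I = 788.62 cm⁴.
For the y-axis: x̄ = 1.6074 cm.
Repeating about the centroidal y-axis gives I_y = 95.288 cm⁴.

I_x ≈ 789 cm⁴, I_y ≈ 95.3 cm⁴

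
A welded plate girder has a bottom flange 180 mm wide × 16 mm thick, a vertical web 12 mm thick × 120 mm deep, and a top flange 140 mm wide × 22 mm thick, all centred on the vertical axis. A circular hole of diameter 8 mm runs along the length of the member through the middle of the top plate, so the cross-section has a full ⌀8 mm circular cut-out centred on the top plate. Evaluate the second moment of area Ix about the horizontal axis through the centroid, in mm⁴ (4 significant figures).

Ix ≈ 3.045 × 10⁷ mm⁴

Split into non-overlapping primitives; take the origin at the lower-left of the bounding box.
Bottom plate: 180 × 16, A = 2 880 mm², y = 8 mm, Ī = 61 440 mm⁴.
Web plate: 12 × 120, A = 1 440 mm², y = 76 mm, Ī = 1 728 000 mm⁴.
Top plate: 140 × 22, A = 3 080 mm², y = 147 mm, Ī = 124 227 mm⁴.
Hole (subtracted): ⌀8, A = 50.2655 mm², y = 147 mm, Ī = 201.062 mm⁴.
Centroid: ȳ = ΣA·y / ΣA = 78.622 mm.
Transfer each piece to the horizontal axis through the centroid using Ī + A·d² with d = y − 78.622:
  bottom plate: d = -70.622 mm → contributes +14 425 353 mm⁴
  web plate: d = -2.62202 mm → contributes +1 737 900 mm⁴
  top plate: d = 68.378 mm → contributes +14 524 915 mm⁴
  hole: d = 68.378 mm → contributes −235 220 mm⁴
Total I = 30 452 948 mm⁴.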